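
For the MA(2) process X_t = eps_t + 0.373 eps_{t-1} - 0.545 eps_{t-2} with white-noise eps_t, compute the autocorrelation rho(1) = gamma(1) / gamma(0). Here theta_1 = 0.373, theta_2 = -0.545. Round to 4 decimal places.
\rho(1) = 0.1182

For an MA(q) process with theta_0 = 1, the autocovariance is
  gamma(k) = sigma^2 * sum_{i=0..q-k} theta_i * theta_{i+k},
and rho(k) = gamma(k) / gamma(0). Sigma^2 cancels.
  numerator   = (1)*(0.373) + (0.373)*(-0.545) = 0.169715.
  denominator = (1)^2 + (0.373)^2 + (-0.545)^2 = 1.436154.
  rho(1) = 0.169715 / 1.436154 = 0.1182.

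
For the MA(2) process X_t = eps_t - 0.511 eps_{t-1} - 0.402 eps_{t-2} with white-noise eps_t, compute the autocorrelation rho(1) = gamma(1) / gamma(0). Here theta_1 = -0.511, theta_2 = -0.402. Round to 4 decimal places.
\rho(1) = -0.2148

For an MA(q) process with theta_0 = 1, the autocovariance is
  gamma(k) = sigma^2 * sum_{i=0..q-k} theta_i * theta_{i+k},
and rho(k) = gamma(k) / gamma(0). Sigma^2 cancels.
  numerator   = (1)*(-0.511) + (-0.511)*(-0.402) = -0.305578.
  denominator = (1)^2 + (-0.511)^2 + (-0.402)^2 = 1.422725.
  rho(1) = -0.305578 / 1.422725 = -0.2148.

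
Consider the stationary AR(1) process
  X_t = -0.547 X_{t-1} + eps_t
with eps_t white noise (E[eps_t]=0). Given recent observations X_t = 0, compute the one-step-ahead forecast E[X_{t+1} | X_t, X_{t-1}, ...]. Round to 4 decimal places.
E[X_{t+1} \mid \mathcal F_t] = 0.0000

For an AR(p) model X_t = c + sum_i phi_i X_{t-i} + eps_t, the
one-step-ahead conditional mean is
  E[X_{t+1} | X_t, ...] = c + sum_i phi_i X_{t+1-i}.
Substitute known values:
  E[X_{t+1} | ...] = (-0.547) * (0)
                   = 0.0000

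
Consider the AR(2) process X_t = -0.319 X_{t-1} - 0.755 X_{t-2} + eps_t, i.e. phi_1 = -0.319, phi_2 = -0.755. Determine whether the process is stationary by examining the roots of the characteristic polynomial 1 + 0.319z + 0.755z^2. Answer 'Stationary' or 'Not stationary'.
\text{Stationary}

The AR(p) characteristic polynomial is P(z) = 1 + 0.319z + 0.755z^2.
Stationarity requires all roots to lie outside the unit circle, i.e. |z| > 1 for every root.
Set 1 + (0.319) z + (0.755) z^2 = 0, i.e. a z^2 + b z + c = 0 with a = 0.755, b = 0.319, c = 1.
Discriminant D = b^2 - 4ac = (0.319)^2 - 4*(0.755)*1 = 0.101761 - (3.02) = -2.918239.
D < 0, so the roots are the complex-conjugate pair z = (-b +/- i sqrt(-D)) / (2a) = -0.2113 +/- 1.1313i.
For a conjugate pair |z|^2 = z * conj(z) = (product of roots) = c/a = 1/(0.755) = 1.324503, so |z| = sqrt(1.324503) = 1.1509 for both roots.
Moduli of all roots: 1.1509, 1.1509.
All moduli strictly greater than 1? Yes.
Verdict: Stationary.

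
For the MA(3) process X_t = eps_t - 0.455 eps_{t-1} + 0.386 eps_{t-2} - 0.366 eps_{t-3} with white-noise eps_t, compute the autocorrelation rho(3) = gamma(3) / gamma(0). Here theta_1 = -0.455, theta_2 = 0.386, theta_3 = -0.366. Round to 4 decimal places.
\rho(3) = -0.2456

For an MA(q) process with theta_0 = 1, the autocovariance is
  gamma(k) = sigma^2 * sum_{i=0..q-k} theta_i * theta_{i+k},
and rho(k) = gamma(k) / gamma(0). Sigma^2 cancels.
  numerator   = (1)*(-0.366) = -0.366.
  denominator = (1)^2 + (-0.455)^2 + (0.386)^2 + (-0.366)^2 = 1.489977.
  rho(3) = -0.366 / 1.489977 = -0.2456.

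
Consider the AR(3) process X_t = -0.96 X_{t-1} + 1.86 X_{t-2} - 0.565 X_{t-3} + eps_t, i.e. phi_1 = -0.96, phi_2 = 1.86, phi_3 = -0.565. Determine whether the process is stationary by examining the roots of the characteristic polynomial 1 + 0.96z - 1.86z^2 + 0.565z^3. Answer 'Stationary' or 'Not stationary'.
\text{Not stationary}

The AR(p) characteristic polynomial is P(z) = 1 + 0.96z - 1.86z^2 + 0.565z^3.
Stationarity requires all roots to lie outside the unit circle, i.e. |z| > 1 for every root.
Degree 3: look for a simple real root z0 first, then factor out (1 - z/z0) and solve the remaining quadratic.
Testing z0 = 2: P(2) = 1 + (0.96)(2) + (-1.86)(2)^2 + (0.565)(2)^3
  = 1 + (1.92) + (-7.44) + (4.52) = 0.  So z_0 = 2 is a root, |z_0| = 2.
Divide out the factor (1 - 0.5 z) = (1 - z/z0) (since 1/z0 = 0.5):
  P(z) = (1 - 0.5 z)(1 + (1.46) z + (-1.13) z^2)
  [check: z-coef 1.46 - (0.5) = 0.96; z^2-coef -1.13 - (0.5)(1.46) = -1.86; z^3-coef -(0.5)(-1.13) = 0.565.]
Remaining roots from the quadratic factor 1 + (1.46) z + (-1.13) z^2:
  Set 1 + (1.46) z + (-1.13) z^2 = 0, i.e. a z^2 + b z + c = 0 with a = -1.13, b = 1.46, c = 1.
  Discriminant D = b^2 - 4ac = (1.46)^2 - 4*(-1.13)*1 = 2.1316 - (-4.52) = 6.6516.
  D >= 0, so the roots are real: z = (-b +/- sqrt(D)) / (2a) = (-1.46 +/- 2.57907) / (-2.26).
    z_1 = (-1.46 + 2.57907) / (-2.26) = -0.4952,   |z_1| = 0.4952.
    z_2 = (-1.46 - 2.57907) / (-2.26) = 1.7872,   |z_2| = 1.7872.
Moduli of all roots: 2.0000, 0.4952, 1.7872.
All moduli strictly greater than 1? No.
Verdict: Not stationary.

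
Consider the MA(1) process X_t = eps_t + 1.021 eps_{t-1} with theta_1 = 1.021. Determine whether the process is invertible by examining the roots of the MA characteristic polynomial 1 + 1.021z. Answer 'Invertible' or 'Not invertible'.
\text{Not invertible}

The MA(q) characteristic polynomial is P(z) = 1 + 1.021z.
Invertibility requires all roots to lie outside the unit circle, i.e. |z| > 1 for every root.
This is linear in z: 1 + (1.021) z = 0  =>  z = -1/(1.021) = -0.979432,  |z| = 0.979432.
Moduli of all roots: 0.9794.
All moduli strictly greater than 1? No.
Verdict: Not invertible.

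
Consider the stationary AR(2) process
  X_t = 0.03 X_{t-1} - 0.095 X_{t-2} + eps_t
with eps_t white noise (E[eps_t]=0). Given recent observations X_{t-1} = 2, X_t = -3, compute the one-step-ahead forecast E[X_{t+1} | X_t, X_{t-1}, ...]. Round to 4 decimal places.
E[X_{t+1} \mid \mathcal F_t] = -0.2800

For an AR(p) model X_t = c + sum_i phi_i X_{t-i} + eps_t, the
one-step-ahead conditional mean is
  E[X_{t+1} | X_t, ...] = c + sum_i phi_i X_{t+1-i}.
Substitute known values:
  E[X_{t+1} | ...] = (0.03) * (-3) + (-0.095) * (2)
                   = -0.2800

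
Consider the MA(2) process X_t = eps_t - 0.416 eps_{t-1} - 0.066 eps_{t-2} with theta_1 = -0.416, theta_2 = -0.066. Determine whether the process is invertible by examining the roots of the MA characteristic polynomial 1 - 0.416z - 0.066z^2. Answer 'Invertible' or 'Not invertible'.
\text{Invertible}

The MA(q) characteristic polynomial is P(z) = 1 - 0.416z - 0.066z^2.
Invertibility requires all roots to lie outside the unit circle, i.e. |z| > 1 for every root.
Set 1 + (-0.416) z + (-0.066) z^2 = 0, i.e. a z^2 + b z + c = 0 with a = -0.066, b = -0.416, c = 1.
Discriminant D = b^2 - 4ac = (-0.416)^2 - 4*(-0.066)*1 = 0.173056 - (-0.264) = 0.437056.
D >= 0, so the roots are real: z = (-b +/- sqrt(D)) / (2a) = (0.416 +/- 0.661102) / (-0.132).
  z_1 = (0.416 + 0.661102) / (-0.132) = -8.1599,   |z_1| = 8.1599.
  z_2 = (0.416 - 0.661102) / (-0.132) = 1.8568,   |z_2| = 1.8568.
Moduli of all roots: 8.1599, 1.8568.
All moduli strictly greater than 1? Yes.
Verdict: Invertible.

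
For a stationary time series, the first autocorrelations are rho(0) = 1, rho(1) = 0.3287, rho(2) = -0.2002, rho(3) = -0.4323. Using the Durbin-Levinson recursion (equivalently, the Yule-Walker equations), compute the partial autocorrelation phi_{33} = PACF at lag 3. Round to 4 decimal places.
\phi_{33} = -0.2930

The PACF at lag k is phi_{kk}, the last component of the solution
to the Yule-Walker system G_k phi = r_k where
  (G_k)_{ij} = rho(|i - j|), (r_k)_i = rho(i), i,j = 1..k.
Equivalently, Durbin-Levinson gives phi_{kk} iteratively:
  phi_{11} = rho(1)
  phi_{kk} = [rho(k) - sum_{j=1..k-1} phi_{k-1,j} rho(k-j)]
            / [1 - sum_{j=1..k-1} phi_{k-1,j} rho(j)],
  phi_{k,j} = phi_{k-1,j} - phi_{kk} phi_{k-1,k-j},  j = 1..k-1.
Step k = 1:
  phi_11 = rho(1) = 0.3287.
Step k = 2:
  phi_22 = [rho(2) - phi_11 rho(1)] / [1 - phi_11 rho(1)] = [-0.2002 - (0.3287)(0.3287)] / [1 - (0.3287)(0.3287)]
         = -0.30824369 / 0.89195631 = -0.345582.
  Update: phi_21 = phi_11 - phi_22 phi_11 = 0.3287 - (-0.345582)(0.3287) = 0.442293.
Step k = 3:
  phi_33 = [rho(3) - phi_21 rho(2) - phi_22 rho(1)] / [1 - phi_21 rho(1) - phi_22 rho(2)]
    numerator   = -0.4323 - (0.442293)(-0.2002) - (-0.345582)(0.3287) = -0.23016033
    denominator = 1 - (0.442293)(0.3287) - (-0.345582)(-0.2002) = 0.78543296
  phi_33 = -0.23016033 / 0.78543296 = -0.293.
Therefore phi_{33} = -0.2930.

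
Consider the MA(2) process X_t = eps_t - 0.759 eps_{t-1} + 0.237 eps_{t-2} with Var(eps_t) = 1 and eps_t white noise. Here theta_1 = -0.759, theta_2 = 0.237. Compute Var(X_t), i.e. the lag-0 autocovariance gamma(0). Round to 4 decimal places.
\gamma(0) = 1.6323

For an MA(q) process X_t = eps_t + sum_i theta_i eps_{t-i} with
Var(eps_t) = sigma^2, the variance is
  gamma(0) = sigma^2 * (1 + sum_i theta_i^2).
  sum_i theta_i^2 = (-0.759)^2 + (0.237)^2 = 0.576081 + 0.056169 = 0.63225.
  gamma(0) = 1 * (1 + 0.63225) = 1 * 1.63225 = 1.63225, which rounds to 1.6323.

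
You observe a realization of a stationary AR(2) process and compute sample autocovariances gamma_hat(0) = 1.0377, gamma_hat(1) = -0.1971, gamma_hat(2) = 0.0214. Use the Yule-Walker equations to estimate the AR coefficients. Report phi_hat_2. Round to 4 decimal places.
\hat\phi_{2} = -0.0160

The Yule-Walker equations for an AR(p) process read, in matrix form,
  Gamma_p phi = r_p,   with   (Gamma_p)_{ij} = gamma(|i - j|),
                       (r_p)_i = gamma(i),   i,j = 1..p.
Substitute the sample gammas (Toeplitz matrix and right-hand side of size 2):
  Gamma_p = [[1.0377, -0.1971], [-0.1971, 1.0377]]
  r_p     = [-0.1971, 0.0214]
Written out:
  1.0377 phi_1 - 0.1971 phi_2 = -0.1971
  -0.1971 phi_1 + 1.0377 phi_2 = 0.0214
Solve by Cramer's rule:
  det = gamma(0)^2 - gamma(1)^2 = (1.0377)^2 - (-0.1971)^2 = 1.07682129 - 0.03884841 = 1.03797288
  phi_hat_1 = [gamma(1) gamma(0) - gamma(1) gamma(2)] / det = [(-0.1971)(1.0377) - (-0.1971)(0.0214)] / 1.03797288 = -0.20031273 / 1.03797288 = -0.193
  phi_hat_2 = [gamma(0) gamma(2) - gamma(1)^2] / det = [(1.0377)(0.0214) - (-0.1971)^2] / 1.03797288 = -0.01664163 / 1.03797288 = -0.016
So phi_hat = [-0.1930, -0.0160].
Therefore phi_hat_2 = -0.0160.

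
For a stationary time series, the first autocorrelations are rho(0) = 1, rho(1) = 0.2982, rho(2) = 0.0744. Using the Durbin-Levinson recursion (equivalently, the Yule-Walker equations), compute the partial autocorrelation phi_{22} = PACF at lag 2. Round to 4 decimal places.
\phi_{22} = -0.0159

The PACF at lag k is phi_{kk}, the last component of the solution
to the Yule-Walker system G_k phi = r_k where
  (G_k)_{ij} = rho(|i - j|), (r_k)_i = rho(i), i,j = 1..k.
Equivalently, Durbin-Levinson gives phi_{kk} iteratively:
  phi_{11} = rho(1)
  phi_{kk} = [rho(k) - sum_{j=1..k-1} phi_{k-1,j} rho(k-j)]
            / [1 - sum_{j=1..k-1} phi_{k-1,j} rho(j)],
  phi_{k,j} = phi_{k-1,j} - phi_{kk} phi_{k-1,k-j},  j = 1..k-1.
Step k = 1:
  phi_11 = rho(1) = 0.2982.
Step k = 2:
  phi_22 = [rho(2) - phi_11 rho(1)] / [1 - phi_11 rho(1)] = [0.0744 - (0.2982)(0.2982)] / [1 - (0.2982)(0.2982)]
         = -0.01452324 / 0.91107676 = -0.0159.
Therefore phi_{22} = -0.0159.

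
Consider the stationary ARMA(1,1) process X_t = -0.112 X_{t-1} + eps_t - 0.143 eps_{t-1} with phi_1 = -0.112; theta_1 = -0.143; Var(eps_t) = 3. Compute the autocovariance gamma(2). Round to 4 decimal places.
\gamma(2) = 0.0882

Multiply the model equation by X_{t-k} and take expectations. With theta_0 = psi_0 = 1 and psi_j the MA(infinity) weights, this gives
  gamma(k) - sum_i phi_i gamma(k-i) = c_k,
  c_k = sigma^2 * sum_{j=k..q} theta_j psi_{j-k}   (c_k = 0 for k > q),
using gamma(-m) = gamma(m).
psi-weights needed (psi_j = theta_j + sum_i phi_i psi_{j-i}):
  psi_1 = theta_1 + phi_1 = -0.143 + (-0.112) = -0.255
Right-hand sides:
  c_0 = sigma^2 (1 + theta_1 psi_1) = 3 * (1 + (-0.143)(-0.255)) = 3 * 1.036465 = 3.109395
  c_1 = sigma^2 theta_1 = 3 * (-0.143) = -0.429
  c_2 = 0
Equations for k = 0 and k = 1 (AR order 1):
  gamma(0) = phi_1 gamma(1) + c_0
  gamma(1) = phi_1 gamma(0) + c_1
Substituting the second into the first: gamma(0) (1 - phi_1^2) = c_0 + phi_1 c_1, so
  gamma(0) = (c_0 + phi_1 c_1) / (1 - phi_1^2) = (3.109395 + (-0.112)(-0.429)) / (1 - (-0.112)^2) = 3.157443 / 0.987456 = 3.197553.
  gamma(1) = phi_1 gamma(0) + c_1 = (-0.112)(3.197553) + (-0.429) = -0.787126.
For k = 2 (> q): gamma(2) = phi_1 gamma(1) = (-0.112)(-0.787126) = 0.088158.
Therefore gamma(2) = 0.0882 (to 4 decimal places).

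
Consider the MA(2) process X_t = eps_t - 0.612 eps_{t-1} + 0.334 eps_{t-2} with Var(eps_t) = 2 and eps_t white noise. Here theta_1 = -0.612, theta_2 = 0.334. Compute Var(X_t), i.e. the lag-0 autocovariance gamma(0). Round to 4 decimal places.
\gamma(0) = 2.9722

For an MA(q) process X_t = eps_t + sum_i theta_i eps_{t-i} with
Var(eps_t) = sigma^2, the variance is
  gamma(0) = sigma^2 * (1 + sum_i theta_i^2).
  sum_i theta_i^2 = (-0.612)^2 + (0.334)^2 = 0.374544 + 0.111556 = 0.4861.
  gamma(0) = 2 * (1 + 0.4861) = 2 * 1.4861 = 2.9722.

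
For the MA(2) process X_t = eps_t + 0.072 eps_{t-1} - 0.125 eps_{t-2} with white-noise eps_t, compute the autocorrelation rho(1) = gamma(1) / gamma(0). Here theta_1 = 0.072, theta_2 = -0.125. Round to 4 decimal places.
\rho(1) = 0.0617

For an MA(q) process with theta_0 = 1, the autocovariance is
  gamma(k) = sigma^2 * sum_{i=0..q-k} theta_i * theta_{i+k},
and rho(k) = gamma(k) / gamma(0). Sigma^2 cancels.
  numerator   = (1)*(0.072) + (0.072)*(-0.125) = 0.063.
  denominator = (1)^2 + (0.072)^2 + (-0.125)^2 = 1.020809.
  rho(1) = 0.063 / 1.020809 = 0.0617.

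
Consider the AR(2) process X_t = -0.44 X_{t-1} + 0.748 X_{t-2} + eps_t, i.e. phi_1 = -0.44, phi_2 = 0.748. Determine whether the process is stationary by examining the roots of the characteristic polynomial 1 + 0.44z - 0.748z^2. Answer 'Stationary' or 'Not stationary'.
\text{Not stationary}

The AR(p) characteristic polynomial is P(z) = 1 + 0.44z - 0.748z^2.
Stationarity requires all roots to lie outside the unit circle, i.e. |z| > 1 for every root.
Set 1 + (0.44) z + (-0.748) z^2 = 0, i.e. a z^2 + b z + c = 0 with a = -0.748, b = 0.44, c = 1.
Discriminant D = b^2 - 4ac = (0.44)^2 - 4*(-0.748)*1 = 0.1936 - (-2.992) = 3.1856.
D >= 0, so the roots are real: z = (-b +/- sqrt(D)) / (2a) = (-0.44 +/- 1.784825) / (-1.496).
  z_1 = (-0.44 + 1.784825) / (-1.496) = -0.8989,   |z_1| = 0.8989.
  z_2 = (-0.44 - 1.784825) / (-1.496) = 1.4872,   |z_2| = 1.4872.
Moduli of all roots: 0.8989, 1.4872.
All moduli strictly greater than 1? No.
Verdict: Not stationary.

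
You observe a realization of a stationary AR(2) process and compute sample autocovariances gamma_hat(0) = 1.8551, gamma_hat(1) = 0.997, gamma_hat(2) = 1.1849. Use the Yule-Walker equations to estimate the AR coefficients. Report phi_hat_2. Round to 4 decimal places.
\hat\phi_{2} = 0.4920

The Yule-Walker equations for an AR(p) process read, in matrix form,
  Gamma_p phi = r_p,   with   (Gamma_p)_{ij} = gamma(|i - j|),
                       (r_p)_i = gamma(i),   i,j = 1..p.
Substitute the sample gammas (Toeplitz matrix and right-hand side of size 2):
  Gamma_p = [[1.8551, 0.997], [0.997, 1.8551]]
  r_p     = [0.997, 1.1849]
Written out:
  1.8551 phi_1 + 0.997 phi_2 = 0.997
  0.997 phi_1 + 1.8551 phi_2 = 1.1849
Solve by Cramer's rule:
  det = gamma(0)^2 - gamma(1)^2 = (1.8551)^2 - (0.997)^2 = 3.44139601 - 0.994009 = 2.44738701
  phi_hat_1 = [gamma(1) gamma(0) - gamma(1) gamma(2)] / det = [(0.997)(1.8551) - (0.997)(1.1849)] / 2.44738701 = 0.6681894 / 2.44738701 = 0.273
  phi_hat_2 = [gamma(0) gamma(2) - gamma(1)^2] / det = [(1.8551)(1.1849) - (0.997)^2] / 2.44738701 = 1.20409899 / 2.44738701 = 0.492
So phi_hat = [0.2730, 0.4920].
Therefore phi_hat_2 = 0.4920.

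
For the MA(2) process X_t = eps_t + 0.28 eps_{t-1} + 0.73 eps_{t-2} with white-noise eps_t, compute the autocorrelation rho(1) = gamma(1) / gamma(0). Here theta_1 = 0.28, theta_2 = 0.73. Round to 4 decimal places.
\rho(1) = 0.3006

For an MA(q) process with theta_0 = 1, the autocovariance is
  gamma(k) = sigma^2 * sum_{i=0..q-k} theta_i * theta_{i+k},
and rho(k) = gamma(k) / gamma(0). Sigma^2 cancels.
  numerator   = (1)*(0.28) + (0.28)*(0.73) = 0.4844.
  denominator = (1)^2 + (0.28)^2 + (0.73)^2 = 1.6113.
  rho(1) = 0.4844 / 1.6113 = 0.3006.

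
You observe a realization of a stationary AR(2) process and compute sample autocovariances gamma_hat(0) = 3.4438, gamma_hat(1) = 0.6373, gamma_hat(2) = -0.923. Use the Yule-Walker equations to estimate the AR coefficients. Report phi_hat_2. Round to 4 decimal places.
\hat\phi_{2} = -0.3130

The Yule-Walker equations for an AR(p) process read, in matrix form,
  Gamma_p phi = r_p,   with   (Gamma_p)_{ij} = gamma(|i - j|),
                       (r_p)_i = gamma(i),   i,j = 1..p.
Substitute the sample gammas (Toeplitz matrix and right-hand side of size 2):
  Gamma_p = [[3.4438, 0.6373], [0.6373, 3.4438]]
  r_p     = [0.6373, -0.923]
Written out:
  3.4438 phi_1 + 0.6373 phi_2 = 0.6373
  0.6373 phi_1 + 3.4438 phi_2 = -0.923
Solve by Cramer's rule:
  det = gamma(0)^2 - gamma(1)^2 = (3.4438)^2 - (0.6373)^2 = 11.85975844 - 0.40615129 = 11.45360715
  phi_hat_1 = [gamma(1) gamma(0) - gamma(1) gamma(2)] / det = [(0.6373)(3.4438) - (0.6373)(-0.923)] / 11.45360715 = 2.78296164 / 11.45360715 = 0.243
  phi_hat_2 = [gamma(0) gamma(2) - gamma(1)^2] / det = [(3.4438)(-0.923) - (0.6373)^2] / 11.45360715 = -3.58477869 / 11.45360715 = -0.313
So phi_hat = [0.2430, -0.3130].
Therefore phi_hat_2 = -0.3130.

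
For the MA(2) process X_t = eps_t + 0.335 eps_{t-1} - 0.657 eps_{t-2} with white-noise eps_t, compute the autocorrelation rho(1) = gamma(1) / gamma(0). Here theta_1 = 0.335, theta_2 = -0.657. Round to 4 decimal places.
\rho(1) = 0.0744

For an MA(q) process with theta_0 = 1, the autocovariance is
  gamma(k) = sigma^2 * sum_{i=0..q-k} theta_i * theta_{i+k},
and rho(k) = gamma(k) / gamma(0). Sigma^2 cancels.
  numerator   = (1)*(0.335) + (0.335)*(-0.657) = 0.114905.
  denominator = (1)^2 + (0.335)^2 + (-0.657)^2 = 1.543874.
  rho(1) = 0.114905 / 1.543874 = 0.0744.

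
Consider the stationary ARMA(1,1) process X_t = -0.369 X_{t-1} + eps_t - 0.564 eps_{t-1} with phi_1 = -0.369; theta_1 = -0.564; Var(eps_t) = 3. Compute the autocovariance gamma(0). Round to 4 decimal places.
\gamma(0) = 6.0231

Multiply the model equation by X_{t-k} and take expectations. With theta_0 = psi_0 = 1 and psi_j the MA(infinity) weights, this gives
  gamma(k) - sum_i phi_i gamma(k-i) = c_k,
  c_k = sigma^2 * sum_{j=k..q} theta_j psi_{j-k}   (c_k = 0 for k > q),
using gamma(-m) = gamma(m).
psi-weights needed (psi_j = theta_j + sum_i phi_i psi_{j-i}):
  psi_1 = theta_1 + phi_1 = -0.564 + (-0.369) = -0.933
Right-hand sides:
  c_0 = sigma^2 (1 + theta_1 psi_1) = 3 * (1 + (-0.564)(-0.933)) = 3 * 1.526212 = 4.578636
  c_1 = sigma^2 theta_1 = 3 * (-0.564) = -1.692
  c_2 = 0
Equations for k = 0 and k = 1 (AR order 1):
  gamma(0) = phi_1 gamma(1) + c_0
  gamma(1) = phi_1 gamma(0) + c_1
Substituting the second into the first: gamma(0) (1 - phi_1^2) = c_0 + phi_1 c_1, so
  gamma(0) = (c_0 + phi_1 c_1) / (1 - phi_1^2) = (4.578636 + (-0.369)(-1.692)) / (1 - (-0.369)^2) = 5.202984 / 0.863839 = 6.023095.
Therefore gamma(0) = 6.0231 (to 4 decimal places).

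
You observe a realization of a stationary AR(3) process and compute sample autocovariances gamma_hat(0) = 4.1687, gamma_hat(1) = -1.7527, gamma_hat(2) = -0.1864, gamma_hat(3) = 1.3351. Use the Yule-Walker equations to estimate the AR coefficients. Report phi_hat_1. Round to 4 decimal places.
\hat\phi_{1} = -0.4690

The Yule-Walker equations for an AR(p) process read, in matrix form,
  Gamma_p phi = r_p,   with   (Gamma_p)_{ij} = gamma(|i - j|),
                       (r_p)_i = gamma(i),   i,j = 1..p.
Substitute the sample gammas (Toeplitz matrix and right-hand side of size 3):
  Gamma_p = [[4.1687, -1.7527, -0.1864], [-1.7527, 4.1687, -1.7527], [-0.1864, -1.7527, 4.1687]]
  r_p     = [-1.7527, -0.1864, 1.3351]
Written out (R1..R3):
  (R1) 4.1687 phi_1 - 1.7527 phi_2 - 0.1864 phi_3 = -1.7527
  (R2) -1.7527 phi_1 + 4.1687 phi_2 - 1.7527 phi_3 = -0.1864
  (R3) -0.1864 phi_1 - 1.7527 phi_2 + 4.1687 phi_3 = 1.3351
Gaussian elimination:
  R2 <- R2 - (-1.7527/4.1687) R1 = R2 - (-0.420443) R1:  3.43179 phi_2 - 1.831071 phi_3 = -0.92331
  R3 <- R3 - (-0.1864/4.1687) R1 = R3 - (-0.044714) R1:  -1.831071 phi_2 + 4.160365 phi_3 = 1.256729
  R3 <- R3 - (-1.831071/3.43179) R2 = R3 - (-0.533561) R2:  3.183377 phi_3 = 0.764087
Back-substitution:
  phi_hat_3 = 0.764087 / 3.183377 = 0.240024
  phi_hat_2 = (-0.92331 - (-1.831071)(0.240024)) / 3.43179 = -0.140979
  phi_hat_1 = (-1.7527 - (-1.7527)(-0.140979) - (-0.1864)(0.240024)) / 4.1687 = -0.468984
So phi_hat = [-0.4690, -0.1410, 0.2400].
Therefore phi_hat_1 = -0.4690.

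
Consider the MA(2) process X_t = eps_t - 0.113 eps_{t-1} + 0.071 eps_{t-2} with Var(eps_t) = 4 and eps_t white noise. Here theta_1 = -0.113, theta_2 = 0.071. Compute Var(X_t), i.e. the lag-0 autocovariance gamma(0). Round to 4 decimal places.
\gamma(0) = 4.0712

For an MA(q) process X_t = eps_t + sum_i theta_i eps_{t-i} with
Var(eps_t) = sigma^2, the variance is
  gamma(0) = sigma^2 * (1 + sum_i theta_i^2).
  sum_i theta_i^2 = (-0.113)^2 + (0.071)^2 = 0.012769 + 0.005041 = 0.01781.
  gamma(0) = 4 * (1 + 0.01781) = 4 * 1.01781 = 4.07124, which rounds to 4.0712.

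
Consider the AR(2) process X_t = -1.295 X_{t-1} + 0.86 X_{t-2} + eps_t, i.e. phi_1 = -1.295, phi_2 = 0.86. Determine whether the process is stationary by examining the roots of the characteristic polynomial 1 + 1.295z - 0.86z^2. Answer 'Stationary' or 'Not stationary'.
\text{Not stationary}

The AR(p) characteristic polynomial is P(z) = 1 + 1.295z - 0.86z^2.
Stationarity requires all roots to lie outside the unit circle, i.e. |z| > 1 for every root.
Set 1 + (1.295) z + (-0.86) z^2 = 0, i.e. a z^2 + b z + c = 0 with a = -0.86, b = 1.295, c = 1.
Discriminant D = b^2 - 4ac = (1.295)^2 - 4*(-0.86)*1 = 1.677025 - (-3.44) = 5.117025.
D >= 0, so the roots are real: z = (-b +/- sqrt(D)) / (2a) = (-1.295 +/- 2.262084) / (-1.72).
  z_1 = (-1.295 + 2.262084) / (-1.72) = -0.5623,   |z_1| = 0.5623.
  z_2 = (-1.295 - 2.262084) / (-1.72) = 2.0681,   |z_2| = 2.0681.
Moduli of all roots: 0.5623, 2.0681.
All moduli strictly greater than 1? No.
Verdict: Not stationary.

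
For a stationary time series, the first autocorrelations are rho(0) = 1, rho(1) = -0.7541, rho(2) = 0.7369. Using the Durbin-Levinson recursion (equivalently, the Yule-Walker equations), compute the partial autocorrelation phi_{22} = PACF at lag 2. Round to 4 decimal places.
\phi_{22} = 0.3900

The PACF at lag k is phi_{kk}, the last component of the solution
to the Yule-Walker system G_k phi = r_k where
  (G_k)_{ij} = rho(|i - j|), (r_k)_i = rho(i), i,j = 1..k.
Equivalently, Durbin-Levinson gives phi_{kk} iteratively:
  phi_{11} = rho(1)
  phi_{kk} = [rho(k) - sum_{j=1..k-1} phi_{k-1,j} rho(k-j)]
            / [1 - sum_{j=1..k-1} phi_{k-1,j} rho(j)],
  phi_{k,j} = phi_{k-1,j} - phi_{kk} phi_{k-1,k-j},  j = 1..k-1.
Step k = 1:
  phi_11 = rho(1) = -0.7541.
Step k = 2:
  phi_22 = [rho(2) - phi_11 rho(1)] / [1 - phi_11 rho(1)] = [0.7369 - (-0.7541)(-0.7541)] / [1 - (-0.7541)(-0.7541)]
         = 0.16823319 / 0.43133319 = 0.39.
Therefore phi_{22} = 0.3900.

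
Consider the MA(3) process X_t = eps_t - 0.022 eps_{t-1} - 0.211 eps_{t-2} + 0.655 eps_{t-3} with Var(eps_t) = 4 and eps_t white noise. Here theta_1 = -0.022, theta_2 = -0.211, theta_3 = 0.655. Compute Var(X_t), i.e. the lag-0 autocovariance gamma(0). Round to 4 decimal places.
\gamma(0) = 5.8961

For an MA(q) process X_t = eps_t + sum_i theta_i eps_{t-i} with
Var(eps_t) = sigma^2, the variance is
  gamma(0) = sigma^2 * (1 + sum_i theta_i^2).
  sum_i theta_i^2 = (-0.022)^2 + (-0.211)^2 + (0.655)^2 = 0.000484 + 0.044521 + 0.429025 = 0.47403.
  gamma(0) = 4 * (1 + 0.47403) = 4 * 1.47403 = 5.89612, which rounds to 5.8961.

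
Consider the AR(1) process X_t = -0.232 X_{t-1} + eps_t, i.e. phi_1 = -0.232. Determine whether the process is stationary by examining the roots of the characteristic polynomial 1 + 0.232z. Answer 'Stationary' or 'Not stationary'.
\text{Stationary}

The AR(p) characteristic polynomial is P(z) = 1 + 0.232z.
Stationarity requires all roots to lie outside the unit circle, i.e. |z| > 1 for every root.
This is linear in z: 1 + (0.232) z = 0  =>  z = -1/(0.232) = -4.310345,  |z| = 4.310345.
Moduli of all roots: 4.3103.
All moduli strictly greater than 1? Yes.
Verdict: Stationary.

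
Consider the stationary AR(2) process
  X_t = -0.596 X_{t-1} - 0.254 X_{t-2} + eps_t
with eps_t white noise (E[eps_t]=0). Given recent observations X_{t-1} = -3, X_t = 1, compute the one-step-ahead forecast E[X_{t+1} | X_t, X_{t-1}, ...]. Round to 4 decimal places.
E[X_{t+1} \mid \mathcal F_t] = 0.1660

For an AR(p) model X_t = c + sum_i phi_i X_{t-i} + eps_t, the
one-step-ahead conditional mean is
  E[X_{t+1} | X_t, ...] = c + sum_i phi_i X_{t+1-i}.
Substitute known values:
  E[X_{t+1} | ...] = (-0.596) * (1) + (-0.254) * (-3)
                   = 0.1660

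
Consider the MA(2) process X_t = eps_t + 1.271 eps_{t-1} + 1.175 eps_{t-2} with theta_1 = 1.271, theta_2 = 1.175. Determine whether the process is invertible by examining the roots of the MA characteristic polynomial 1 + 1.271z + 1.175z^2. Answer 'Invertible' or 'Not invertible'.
\text{Not invertible}

The MA(q) characteristic polynomial is P(z) = 1 + 1.271z + 1.175z^2.
Invertibility requires all roots to lie outside the unit circle, i.e. |z| > 1 for every root.
Set 1 + (1.271) z + (1.175) z^2 = 0, i.e. a z^2 + b z + c = 0 with a = 1.175, b = 1.271, c = 1.
Discriminant D = b^2 - 4ac = (1.271)^2 - 4*(1.175)*1 = 1.615441 - (4.7) = -3.084559.
D < 0, so the roots are the complex-conjugate pair z = (-b +/- i sqrt(-D)) / (2a) = -0.5409 +/- 0.7474i.
For a conjugate pair |z|^2 = z * conj(z) = (product of roots) = c/a = 1/(1.175) = 0.851064, so |z| = sqrt(0.851064) = 0.9225 for both roots.
Moduli of all roots: 0.9225, 0.9225.
All moduli strictly greater than 1? No.
Verdict: Not invertible.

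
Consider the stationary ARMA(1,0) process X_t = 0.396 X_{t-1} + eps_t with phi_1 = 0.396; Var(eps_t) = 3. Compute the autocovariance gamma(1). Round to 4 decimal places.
\gamma(1) = 1.4089

Multiply the model equation by X_{t-k} and take expectations. With theta_0 = psi_0 = 1 and psi_j the MA(infinity) weights, this gives
  gamma(k) - sum_i phi_i gamma(k-i) = c_k,
  c_k = sigma^2 * sum_{j=k..q} theta_j psi_{j-k}   (c_k = 0 for k > q),
using gamma(-m) = gamma(m).
Pure AR (q = 0): c_0 = sigma^2 = 3, c_k = 0 for k >= 1.
Equations for k = 0 and k = 1 (AR order 1):
  gamma(0) = phi_1 gamma(1) + c_0
  gamma(1) = phi_1 gamma(0) + c_1
Substituting the second into the first: gamma(0) (1 - phi_1^2) = c_0 + phi_1 c_1, so
  gamma(0) = c_0 / (1 - phi_1^2) = 3 / (1 - (0.396)^2) = 3 / 0.843184 = 3.557942.
  gamma(1) = phi_1 gamma(0) = (0.396)(3.557942) = 1.408945.
Therefore gamma(1) = 1.4089 (to 4 decimal places).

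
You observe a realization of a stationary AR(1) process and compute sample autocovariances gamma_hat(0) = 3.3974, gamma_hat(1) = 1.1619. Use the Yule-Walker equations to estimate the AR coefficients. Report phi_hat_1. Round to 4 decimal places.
\hat\phi_{1} = 0.3420

The Yule-Walker equations for an AR(p) process read, in matrix form,
  Gamma_p phi = r_p,   with   (Gamma_p)_{ij} = gamma(|i - j|),
                       (r_p)_i = gamma(i),   i,j = 1..p.
Substitute the sample gammas (Toeplitz matrix and right-hand side of size 1):
  Gamma_p = [[3.3974]]
  r_p     = [1.1619]
With p = 1 this is the single equation gamma(0) phi_1 = gamma(1):
  phi_hat_1 = gamma(1) / gamma(0) = 1.1619 / 3.3974 = 0.3420.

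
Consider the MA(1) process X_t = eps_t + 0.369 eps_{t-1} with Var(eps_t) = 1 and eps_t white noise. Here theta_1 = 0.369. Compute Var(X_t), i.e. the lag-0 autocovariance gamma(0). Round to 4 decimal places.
\gamma(0) = 1.1362

For an MA(q) process X_t = eps_t + sum_i theta_i eps_{t-i} with
Var(eps_t) = sigma^2, the variance is
  gamma(0) = sigma^2 * (1 + sum_i theta_i^2).
  sum_i theta_i^2 = (0.369)^2 = 0.136161.
  gamma(0) = 1 * (1 + 0.136161) = 1 * 1.136161 = 1.136161, which rounds to 1.1362.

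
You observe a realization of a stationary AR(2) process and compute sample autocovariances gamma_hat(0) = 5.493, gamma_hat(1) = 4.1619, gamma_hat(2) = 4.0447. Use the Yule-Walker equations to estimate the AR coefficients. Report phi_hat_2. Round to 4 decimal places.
\hat\phi_{2} = 0.3810

The Yule-Walker equations for an AR(p) process read, in matrix form,
  Gamma_p phi = r_p,   with   (Gamma_p)_{ij} = gamma(|i - j|),
                       (r_p)_i = gamma(i),   i,j = 1..p.
Substitute the sample gammas (Toeplitz matrix and right-hand side of size 2):
  Gamma_p = [[5.493, 4.1619], [4.1619, 5.493]]
  r_p     = [4.1619, 4.0447]
Written out:
  5.493 phi_1 + 4.1619 phi_2 = 4.1619
  4.1619 phi_1 + 5.493 phi_2 = 4.0447
Solve by Cramer's rule:
  det = gamma(0)^2 - gamma(1)^2 = (5.493)^2 - (4.1619)^2 = 30.173049 - 17.32141161 = 12.85163739
  phi_hat_1 = [gamma(1) gamma(0) - gamma(1) gamma(2)] / det = [(4.1619)(5.493) - (4.1619)(4.0447)] / 12.85163739 = 6.02767977 / 12.85163739 = 0.469
  phi_hat_2 = [gamma(0) gamma(2) - gamma(1)^2] / det = [(5.493)(4.0447) - (4.1619)^2] / 12.85163739 = 4.89612549 / 12.85163739 = 0.381
So phi_hat = [0.4690, 0.3810].
Therefore phi_hat_2 = 0.3810.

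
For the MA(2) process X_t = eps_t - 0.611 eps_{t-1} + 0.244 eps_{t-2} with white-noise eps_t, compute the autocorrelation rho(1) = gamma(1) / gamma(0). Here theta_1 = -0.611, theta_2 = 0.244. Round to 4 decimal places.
\rho(1) = -0.5305

For an MA(q) process with theta_0 = 1, the autocovariance is
  gamma(k) = sigma^2 * sum_{i=0..q-k} theta_i * theta_{i+k},
and rho(k) = gamma(k) / gamma(0). Sigma^2 cancels.
  numerator   = (1)*(-0.611) + (-0.611)*(0.244) = -0.760084.
  denominator = (1)^2 + (-0.611)^2 + (0.244)^2 = 1.432857.
  rho(1) = -0.760084 / 1.432857 = -0.5305.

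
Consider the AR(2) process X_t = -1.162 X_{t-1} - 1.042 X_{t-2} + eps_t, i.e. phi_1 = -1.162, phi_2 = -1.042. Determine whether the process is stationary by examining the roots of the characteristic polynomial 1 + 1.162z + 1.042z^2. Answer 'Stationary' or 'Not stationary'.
\text{Not stationary}

The AR(p) characteristic polynomial is P(z) = 1 + 1.162z + 1.042z^2.
Stationarity requires all roots to lie outside the unit circle, i.e. |z| > 1 for every root.
Set 1 + (1.162) z + (1.042) z^2 = 0, i.e. a z^2 + b z + c = 0 with a = 1.042, b = 1.162, c = 1.
Discriminant D = b^2 - 4ac = (1.162)^2 - 4*(1.042)*1 = 1.350244 - (4.168) = -2.817756.
D < 0, so the roots are the complex-conjugate pair z = (-b +/- i sqrt(-D)) / (2a) = -0.5576 +/- 0.8055i.
For a conjugate pair |z|^2 = z * conj(z) = (product of roots) = c/a = 1/(1.042) = 0.959693, so |z| = sqrt(0.959693) = 0.9796 for both roots.
Moduli of all roots: 0.9796, 0.9796.
All moduli strictly greater than 1? No.
Verdict: Not stationary.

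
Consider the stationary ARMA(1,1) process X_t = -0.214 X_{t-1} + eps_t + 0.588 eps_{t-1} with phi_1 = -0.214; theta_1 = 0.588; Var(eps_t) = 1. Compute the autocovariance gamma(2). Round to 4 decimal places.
\gamma(2) = -0.0733

Multiply the model equation by X_{t-k} and take expectations. With theta_0 = psi_0 = 1 and psi_j the MA(infinity) weights, this gives
  gamma(k) - sum_i phi_i gamma(k-i) = c_k,
  c_k = sigma^2 * sum_{j=k..q} theta_j psi_{j-k}   (c_k = 0 for k > q),
using gamma(-m) = gamma(m).
psi-weights needed (psi_j = theta_j + sum_i phi_i psi_{j-i}):
  psi_1 = theta_1 + phi_1 = 0.588 + (-0.214) = 0.374
Right-hand sides:
  c_0 = sigma^2 (1 + theta_1 psi_1) = 1 * (1 + (0.588)(0.374)) = 1 * 1.219912 = 1.219912
  c_1 = sigma^2 theta_1 = 1 * (0.588) = 0.588
  c_2 = 0
Equations for k = 0 and k = 1 (AR order 1):
  gamma(0) = phi_1 gamma(1) + c_0
  gamma(1) = phi_1 gamma(0) + c_1
Substituting the second into the first: gamma(0) (1 - phi_1^2) = c_0 + phi_1 c_1, so
  gamma(0) = (c_0 + phi_1 c_1) / (1 - phi_1^2) = (1.219912 + (-0.214)(0.588)) / (1 - (-0.214)^2) = 1.09408 / 0.954204 = 1.146589.
  gamma(1) = phi_1 gamma(0) + c_1 = (-0.214)(1.146589) + (0.588) = 0.34263.
For k = 2 (> q): gamma(2) = phi_1 gamma(1) = (-0.214)(0.34263) = -0.073323.
Therefore gamma(2) = -0.0733 (to 4 decimal places).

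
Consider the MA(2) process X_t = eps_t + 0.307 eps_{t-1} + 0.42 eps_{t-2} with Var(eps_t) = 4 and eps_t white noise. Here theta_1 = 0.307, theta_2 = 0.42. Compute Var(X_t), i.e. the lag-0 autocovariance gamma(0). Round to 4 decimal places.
\gamma(0) = 5.0826

For an MA(q) process X_t = eps_t + sum_i theta_i eps_{t-i} with
Var(eps_t) = sigma^2, the variance is
  gamma(0) = sigma^2 * (1 + sum_i theta_i^2).
  sum_i theta_i^2 = (0.307)^2 + (0.42)^2 = 0.094249 + 0.1764 = 0.270649.
  gamma(0) = 4 * (1 + 0.270649) = 4 * 1.270649 = 5.082596, which rounds to 5.0826.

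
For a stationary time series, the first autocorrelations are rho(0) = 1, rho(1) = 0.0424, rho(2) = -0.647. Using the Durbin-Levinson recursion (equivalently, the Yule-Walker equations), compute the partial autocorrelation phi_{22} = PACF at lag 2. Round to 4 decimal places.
\phi_{22} = -0.6500

The PACF at lag k is phi_{kk}, the last component of the solution
to the Yule-Walker system G_k phi = r_k where
  (G_k)_{ij} = rho(|i - j|), (r_k)_i = rho(i), i,j = 1..k.
Equivalently, Durbin-Levinson gives phi_{kk} iteratively:
  phi_{11} = rho(1)
  phi_{kk} = [rho(k) - sum_{j=1..k-1} phi_{k-1,j} rho(k-j)]
            / [1 - sum_{j=1..k-1} phi_{k-1,j} rho(j)],
  phi_{k,j} = phi_{k-1,j} - phi_{kk} phi_{k-1,k-j},  j = 1..k-1.
Step k = 1:
  phi_11 = rho(1) = 0.0424.
Step k = 2:
  phi_22 = [rho(2) - phi_11 rho(1)] / [1 - phi_11 rho(1)] = [-0.647 - (0.0424)(0.0424)] / [1 - (0.0424)(0.0424)]
         = -0.64879776 / 0.99820224 = -0.65.
Therefore phi_{22} = -0.6500.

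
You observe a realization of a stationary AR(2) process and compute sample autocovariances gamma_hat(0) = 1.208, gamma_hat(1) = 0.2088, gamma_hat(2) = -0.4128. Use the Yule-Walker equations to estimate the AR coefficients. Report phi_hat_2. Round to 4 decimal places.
\hat\phi_{2} = -0.3830

The Yule-Walker equations for an AR(p) process read, in matrix form,
  Gamma_p phi = r_p,   with   (Gamma_p)_{ij} = gamma(|i - j|),
                       (r_p)_i = gamma(i),   i,j = 1..p.
Substitute the sample gammas (Toeplitz matrix and right-hand side of size 2):
  Gamma_p = [[1.208, 0.2088], [0.2088, 1.208]]
  r_p     = [0.2088, -0.4128]
Written out:
  1.208 phi_1 + 0.2088 phi_2 = 0.2088
  0.2088 phi_1 + 1.208 phi_2 = -0.4128
Solve by Cramer's rule:
  det = gamma(0)^2 - gamma(1)^2 = (1.208)^2 - (0.2088)^2 = 1.459264 - 0.04359744 = 1.41566656
  phi_hat_1 = [gamma(1) gamma(0) - gamma(1) gamma(2)] / det = [(0.2088)(1.208) - (0.2088)(-0.4128)] / 1.41566656 = 0.33842304 / 1.41566656 = 0.2391
  phi_hat_2 = [gamma(0) gamma(2) - gamma(1)^2] / det = [(1.208)(-0.4128) - (0.2088)^2] / 1.41566656 = -0.54225984 / 1.41566656 = -0.383
So phi_hat = [0.2391, -0.3830].
Therefore phi_hat_2 = -0.3830.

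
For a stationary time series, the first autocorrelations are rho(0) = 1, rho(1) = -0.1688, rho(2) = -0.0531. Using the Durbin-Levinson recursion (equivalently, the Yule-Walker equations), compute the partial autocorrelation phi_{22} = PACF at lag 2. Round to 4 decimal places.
\phi_{22} = -0.0840

The PACF at lag k is phi_{kk}, the last component of the solution
to the Yule-Walker system G_k phi = r_k where
  (G_k)_{ij} = rho(|i - j|), (r_k)_i = rho(i), i,j = 1..k.
Equivalently, Durbin-Levinson gives phi_{kk} iteratively:
  phi_{11} = rho(1)
  phi_{kk} = [rho(k) - sum_{j=1..k-1} phi_{k-1,j} rho(k-j)]
            / [1 - sum_{j=1..k-1} phi_{k-1,j} rho(j)],
  phi_{k,j} = phi_{k-1,j} - phi_{kk} phi_{k-1,k-j},  j = 1..k-1.
Step k = 1:
  phi_11 = rho(1) = -0.1688.
Step k = 2:
  phi_22 = [rho(2) - phi_11 rho(1)] / [1 - phi_11 rho(1)] = [-0.0531 - (-0.1688)(-0.1688)] / [1 - (-0.1688)(-0.1688)]
         = -0.08159344 / 0.97150656 = -0.084.
Therefore phi_{22} = -0.0840.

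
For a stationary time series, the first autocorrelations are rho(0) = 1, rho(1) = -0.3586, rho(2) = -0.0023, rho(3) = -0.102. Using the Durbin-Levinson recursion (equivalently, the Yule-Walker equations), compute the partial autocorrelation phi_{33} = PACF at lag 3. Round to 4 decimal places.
\phi_{33} = -0.1841

The PACF at lag k is phi_{kk}, the last component of the solution
to the Yule-Walker system G_k phi = r_k where
  (G_k)_{ij} = rho(|i - j|), (r_k)_i = rho(i), i,j = 1..k.
Equivalently, Durbin-Levinson gives phi_{kk} iteratively:
  phi_{11} = rho(1)
  phi_{kk} = [rho(k) - sum_{j=1..k-1} phi_{k-1,j} rho(k-j)]
            / [1 - sum_{j=1..k-1} phi_{k-1,j} rho(j)],
  phi_{k,j} = phi_{k-1,j} - phi_{kk} phi_{k-1,k-j},  j = 1..k-1.
Step k = 1:
  phi_11 = rho(1) = -0.3586.
Step k = 2:
  phi_22 = [rho(2) - phi_11 rho(1)] / [1 - phi_11 rho(1)] = [-0.0023 - (-0.3586)(-0.3586)] / [1 - (-0.3586)(-0.3586)]
         = -0.13089396 / 0.87140604 = -0.15021.
  Update: phi_21 = phi_11 - phi_22 phi_11 = -0.3586 - (-0.15021)(-0.3586) = -0.412465.
Step k = 3:
  phi_33 = [rho(3) - phi_21 rho(2) - phi_22 rho(1)] / [1 - phi_21 rho(1) - phi_22 rho(2)]
    numerator   = -0.102 - (-0.412465)(-0.0023) - (-0.15021)(-0.3586) = -0.156814
    denominator = 1 - (-0.412465)(-0.3586) - (-0.15021)(-0.0023) = 0.85174445
  phi_33 = -0.156814 / 0.85174445 = -0.1841.
Therefore phi_{33} = -0.1841.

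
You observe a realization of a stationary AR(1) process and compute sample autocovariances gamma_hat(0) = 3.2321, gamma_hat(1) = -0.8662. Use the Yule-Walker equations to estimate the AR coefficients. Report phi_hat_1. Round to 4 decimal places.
\hat\phi_{1} = -0.2680

The Yule-Walker equations for an AR(p) process read, in matrix form,
  Gamma_p phi = r_p,   with   (Gamma_p)_{ij} = gamma(|i - j|),
                       (r_p)_i = gamma(i),   i,j = 1..p.
Substitute the sample gammas (Toeplitz matrix and right-hand side of size 1):
  Gamma_p = [[3.2321]]
  r_p     = [-0.8662]
With p = 1 this is the single equation gamma(0) phi_1 = gamma(1):
  phi_hat_1 = gamma(1) / gamma(0) = -0.8662 / 3.2321 = -0.2680.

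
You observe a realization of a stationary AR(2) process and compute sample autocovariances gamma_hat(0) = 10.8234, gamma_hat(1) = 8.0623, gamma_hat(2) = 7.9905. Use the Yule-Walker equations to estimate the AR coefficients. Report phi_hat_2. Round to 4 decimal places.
\hat\phi_{2} = 0.4120

The Yule-Walker equations for an AR(p) process read, in matrix form,
  Gamma_p phi = r_p,   with   (Gamma_p)_{ij} = gamma(|i - j|),
                       (r_p)_i = gamma(i),   i,j = 1..p.
Substitute the sample gammas (Toeplitz matrix and right-hand side of size 2):
  Gamma_p = [[10.8234, 8.0623], [8.0623, 10.8234]]
  r_p     = [8.0623, 7.9905]
Written out:
  10.8234 phi_1 + 8.0623 phi_2 = 8.0623
  8.0623 phi_1 + 10.8234 phi_2 = 7.9905
Solve by Cramer's rule:
  det = gamma(0)^2 - gamma(1)^2 = (10.8234)^2 - (8.0623)^2 = 117.14598756 - 65.00068129 = 52.14530627
  phi_hat_1 = [gamma(1) gamma(0) - gamma(1) gamma(2)] / det = [(8.0623)(10.8234) - (8.0623)(7.9905)] / 52.14530627 = 22.83968967 / 52.14530627 = 0.438
  phi_hat_2 = [gamma(0) gamma(2) - gamma(1)^2] / det = [(10.8234)(7.9905) - (8.0623)^2] / 52.14530627 = 21.48369641 / 52.14530627 = 0.412
So phi_hat = [0.4380, 0.4120].
Therefore phi_hat_2 = 0.4120.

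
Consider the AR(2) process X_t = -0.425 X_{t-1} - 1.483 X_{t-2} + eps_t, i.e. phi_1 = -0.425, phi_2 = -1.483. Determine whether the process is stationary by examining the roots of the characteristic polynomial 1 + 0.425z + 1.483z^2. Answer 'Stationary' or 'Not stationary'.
\text{Not stationary}

The AR(p) characteristic polynomial is P(z) = 1 + 0.425z + 1.483z^2.
Stationarity requires all roots to lie outside the unit circle, i.e. |z| > 1 for every root.
Set 1 + (0.425) z + (1.483) z^2 = 0, i.e. a z^2 + b z + c = 0 with a = 1.483, b = 0.425, c = 1.
Discriminant D = b^2 - 4ac = (0.425)^2 - 4*(1.483)*1 = 0.180625 - (5.932) = -5.751375.
D < 0, so the roots are the complex-conjugate pair z = (-b +/- i sqrt(-D)) / (2a) = -0.1433 +/- 0.8086i.
For a conjugate pair |z|^2 = z * conj(z) = (product of roots) = c/a = 1/(1.483) = 0.674309, so |z| = sqrt(0.674309) = 0.8212 for both roots.
Moduli of all roots: 0.8212, 0.8212.
All moduli strictly greater than 1? No.
Verdict: Not stationary.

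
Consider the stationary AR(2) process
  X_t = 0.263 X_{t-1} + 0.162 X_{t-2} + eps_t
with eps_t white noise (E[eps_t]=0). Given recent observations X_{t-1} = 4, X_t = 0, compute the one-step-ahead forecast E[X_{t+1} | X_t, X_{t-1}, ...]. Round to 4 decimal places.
E[X_{t+1} \mid \mathcal F_t] = 0.6480

For an AR(p) model X_t = c + sum_i phi_i X_{t-i} + eps_t, the
one-step-ahead conditional mean is
  E[X_{t+1} | X_t, ...] = c + sum_i phi_i X_{t+1-i}.
Substitute known values:
  E[X_{t+1} | ...] = (0.263) * (0) + (0.162) * (4)
                   = 0.6480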